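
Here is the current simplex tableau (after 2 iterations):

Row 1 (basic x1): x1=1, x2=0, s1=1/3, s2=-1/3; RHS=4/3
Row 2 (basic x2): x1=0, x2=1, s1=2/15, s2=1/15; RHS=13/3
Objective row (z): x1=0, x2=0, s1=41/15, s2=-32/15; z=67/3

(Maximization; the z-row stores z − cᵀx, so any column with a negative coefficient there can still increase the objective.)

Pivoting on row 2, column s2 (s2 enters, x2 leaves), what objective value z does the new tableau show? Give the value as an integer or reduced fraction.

161

Minimum ratio for s2: (13/3)/(1/15) = 65.
z changes by −(z-row coeff of s2)·ratio = −(-32/15)·65 = 416/3.
New z = 67/3 + (416/3) = 161.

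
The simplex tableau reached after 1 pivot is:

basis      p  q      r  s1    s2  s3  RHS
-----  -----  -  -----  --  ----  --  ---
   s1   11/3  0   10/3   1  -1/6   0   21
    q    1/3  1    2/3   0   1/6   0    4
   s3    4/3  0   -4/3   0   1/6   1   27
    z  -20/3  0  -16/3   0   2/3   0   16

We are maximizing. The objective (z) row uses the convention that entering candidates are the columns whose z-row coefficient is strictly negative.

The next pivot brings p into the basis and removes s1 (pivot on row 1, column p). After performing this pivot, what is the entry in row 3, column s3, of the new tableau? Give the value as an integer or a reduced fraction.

Pivot element is row 1, column p: 11/3.
Normalize row 1: new (row 1, s3) = 0/(11/3) = 0.
row 3 ← row 3 − (4/3)·(new row 1): 1 − (4/3)·0 = 1.

1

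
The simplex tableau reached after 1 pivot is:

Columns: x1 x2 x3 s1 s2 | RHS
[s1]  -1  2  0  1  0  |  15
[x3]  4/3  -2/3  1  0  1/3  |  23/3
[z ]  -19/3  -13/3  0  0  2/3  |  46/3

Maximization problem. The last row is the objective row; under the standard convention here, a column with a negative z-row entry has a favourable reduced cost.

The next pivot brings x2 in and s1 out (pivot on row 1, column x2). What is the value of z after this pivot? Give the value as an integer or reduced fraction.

287/6

Minimum ratio for x2: 15/2 = 15/2.
z changes by −(z-row coeff of x2)·ratio = −(-13/3)·(15/2) = 65/2.
New z = 46/3 + (65/2) = 287/6.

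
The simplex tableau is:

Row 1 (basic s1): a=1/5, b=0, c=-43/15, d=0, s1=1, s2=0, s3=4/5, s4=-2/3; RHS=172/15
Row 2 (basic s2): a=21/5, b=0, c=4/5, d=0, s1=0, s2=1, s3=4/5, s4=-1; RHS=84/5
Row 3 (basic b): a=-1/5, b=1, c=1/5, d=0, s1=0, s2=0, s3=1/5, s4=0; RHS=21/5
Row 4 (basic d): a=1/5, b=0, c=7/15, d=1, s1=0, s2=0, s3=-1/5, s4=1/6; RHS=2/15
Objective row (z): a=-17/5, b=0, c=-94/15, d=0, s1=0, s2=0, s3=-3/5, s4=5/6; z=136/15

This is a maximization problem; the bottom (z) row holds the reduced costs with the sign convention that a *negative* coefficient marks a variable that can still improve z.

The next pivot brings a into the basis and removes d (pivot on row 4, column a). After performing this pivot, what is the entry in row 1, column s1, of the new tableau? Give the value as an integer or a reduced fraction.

1

Pivot element is row 4, column a: 1/5.
Normalize row 4: new (row 4, s1) = 0/(1/5) = 0.
row 1 ← row 1 − (1/5)·(new row 4): 1 − (1/5)·0 = 1.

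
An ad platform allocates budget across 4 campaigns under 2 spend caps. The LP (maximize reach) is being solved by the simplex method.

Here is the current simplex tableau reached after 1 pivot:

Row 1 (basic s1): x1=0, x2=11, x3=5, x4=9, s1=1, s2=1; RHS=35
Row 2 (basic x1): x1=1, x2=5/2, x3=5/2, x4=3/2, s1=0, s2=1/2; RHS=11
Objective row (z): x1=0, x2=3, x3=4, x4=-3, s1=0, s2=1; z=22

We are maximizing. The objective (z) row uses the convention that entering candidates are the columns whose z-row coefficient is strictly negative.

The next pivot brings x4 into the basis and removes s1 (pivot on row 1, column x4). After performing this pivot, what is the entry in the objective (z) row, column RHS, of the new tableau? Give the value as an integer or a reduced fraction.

101/3

Pivot element is row 1, column x4: 9.
Normalize row 1: new (row 1, RHS) = 35/9 = 35/9.
z-row ← z-row − (-3)·(new row 1): 22 − (-3)·(35/9) = 101/3.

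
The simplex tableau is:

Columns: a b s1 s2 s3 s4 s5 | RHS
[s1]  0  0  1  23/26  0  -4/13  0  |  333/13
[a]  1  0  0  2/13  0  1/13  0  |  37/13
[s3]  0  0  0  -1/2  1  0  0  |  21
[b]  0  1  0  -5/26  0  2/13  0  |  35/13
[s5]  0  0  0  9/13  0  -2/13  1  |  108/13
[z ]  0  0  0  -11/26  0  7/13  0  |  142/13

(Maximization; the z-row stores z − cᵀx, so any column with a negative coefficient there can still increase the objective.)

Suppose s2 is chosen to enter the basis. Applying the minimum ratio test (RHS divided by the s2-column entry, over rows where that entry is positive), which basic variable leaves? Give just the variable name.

s5

Ratios: row 1 (s1): (333/13)/(23/26) = 666/23; row 2 (a): (37/13)/(2/13) = 37/2; row 3 (s3): entry -1/2 ≤ 0, skip; row 4 (b): entry -5/26 ≤ 0, skip; row 5 (s5): (108/13)/(9/13) = 12.
Minimum ratio 12 is in the s5 row, so s5 leaves.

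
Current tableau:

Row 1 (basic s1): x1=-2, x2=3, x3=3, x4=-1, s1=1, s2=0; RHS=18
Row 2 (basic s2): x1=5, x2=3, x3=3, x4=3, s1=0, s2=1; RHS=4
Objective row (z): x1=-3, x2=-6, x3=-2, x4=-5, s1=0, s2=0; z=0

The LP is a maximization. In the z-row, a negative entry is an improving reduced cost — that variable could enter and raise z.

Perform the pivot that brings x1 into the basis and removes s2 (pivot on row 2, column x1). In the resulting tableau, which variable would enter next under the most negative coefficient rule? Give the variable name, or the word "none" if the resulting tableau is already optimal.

Pivot element 5. New z-row = old z-row − (-3)·(row 2/5).
Updated z-row coefficients: x1: 0, x2: -21/5, x3: -1/5, x4: -16/5, s1: 0, s2: 3/5.
The most negative is -21/5 in column x2, so x2 would enter next.

x2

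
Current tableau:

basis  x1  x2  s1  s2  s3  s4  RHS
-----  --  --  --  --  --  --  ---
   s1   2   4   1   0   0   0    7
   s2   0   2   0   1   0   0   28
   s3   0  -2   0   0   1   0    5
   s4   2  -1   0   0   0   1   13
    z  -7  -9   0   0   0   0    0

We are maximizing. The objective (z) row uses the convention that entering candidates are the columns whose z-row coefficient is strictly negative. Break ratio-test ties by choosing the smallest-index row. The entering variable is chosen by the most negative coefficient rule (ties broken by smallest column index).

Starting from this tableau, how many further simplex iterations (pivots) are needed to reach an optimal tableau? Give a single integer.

pivot: x2 in, s1 out → z = 63/4
pivot: x1 in, x2 out → z = 49/2
No improving column remains; optimal.

2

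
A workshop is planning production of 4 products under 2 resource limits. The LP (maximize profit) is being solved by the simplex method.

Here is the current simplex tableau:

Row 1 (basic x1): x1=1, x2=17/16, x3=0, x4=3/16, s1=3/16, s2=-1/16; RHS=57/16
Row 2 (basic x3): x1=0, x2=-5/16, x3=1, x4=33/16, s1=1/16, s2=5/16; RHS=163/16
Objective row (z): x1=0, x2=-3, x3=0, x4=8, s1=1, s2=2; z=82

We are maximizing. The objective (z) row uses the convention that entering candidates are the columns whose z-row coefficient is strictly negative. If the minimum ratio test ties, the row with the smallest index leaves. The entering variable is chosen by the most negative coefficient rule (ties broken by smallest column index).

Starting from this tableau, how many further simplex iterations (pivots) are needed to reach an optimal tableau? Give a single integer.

pivot: x2 in, x1 out → z = 1565/17
No improving column remains; optimal.

1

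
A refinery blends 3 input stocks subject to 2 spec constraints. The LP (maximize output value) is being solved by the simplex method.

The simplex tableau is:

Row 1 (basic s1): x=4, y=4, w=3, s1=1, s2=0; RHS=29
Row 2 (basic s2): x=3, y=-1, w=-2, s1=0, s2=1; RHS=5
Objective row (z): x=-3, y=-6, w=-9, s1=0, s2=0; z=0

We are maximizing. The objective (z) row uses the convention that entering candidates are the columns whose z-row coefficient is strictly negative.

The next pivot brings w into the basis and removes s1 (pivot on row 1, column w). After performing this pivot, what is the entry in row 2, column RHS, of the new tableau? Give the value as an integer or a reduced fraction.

Pivot element is row 1, column w: 3.
Normalize row 1: new (row 1, RHS) = 29/3 = 29/3.
row 2 ← row 2 − (-2)·(new row 1): 5 − (-2)·(29/3) = 73/3.

73/3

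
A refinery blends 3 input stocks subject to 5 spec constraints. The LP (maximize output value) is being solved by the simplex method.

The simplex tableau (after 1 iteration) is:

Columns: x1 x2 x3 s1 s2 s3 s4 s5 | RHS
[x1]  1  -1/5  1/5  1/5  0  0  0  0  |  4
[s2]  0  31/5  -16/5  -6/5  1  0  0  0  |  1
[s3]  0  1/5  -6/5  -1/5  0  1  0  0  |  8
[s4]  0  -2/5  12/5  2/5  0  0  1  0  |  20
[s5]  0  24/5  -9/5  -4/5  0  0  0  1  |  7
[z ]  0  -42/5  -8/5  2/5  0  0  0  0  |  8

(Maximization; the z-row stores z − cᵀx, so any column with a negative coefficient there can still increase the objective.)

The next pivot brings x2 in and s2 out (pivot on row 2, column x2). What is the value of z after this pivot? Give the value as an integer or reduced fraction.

290/31

Minimum ratio for x2: 1/(31/5) = 5/31.
z changes by −(z-row coeff of x2)·ratio = −(-42/5)·(5/31) = 42/31.
New z = 8 + (42/31) = 290/31.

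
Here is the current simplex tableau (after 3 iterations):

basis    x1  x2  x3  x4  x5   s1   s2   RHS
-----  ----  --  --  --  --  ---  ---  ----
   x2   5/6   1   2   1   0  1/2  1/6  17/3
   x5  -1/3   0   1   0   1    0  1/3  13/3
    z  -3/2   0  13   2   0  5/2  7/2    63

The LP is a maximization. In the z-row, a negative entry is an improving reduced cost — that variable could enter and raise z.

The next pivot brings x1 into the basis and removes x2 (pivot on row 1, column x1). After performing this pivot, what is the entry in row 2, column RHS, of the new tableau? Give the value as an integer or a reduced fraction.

33/5

Pivot element is row 1, column x1: 5/6.
Normalize row 1: new (row 1, RHS) = (17/3)/(5/6) = 34/5.
row 2 ← row 2 − (-1/3)·(new row 1): 13/3 − (-1/3)·(34/5) = 33/5.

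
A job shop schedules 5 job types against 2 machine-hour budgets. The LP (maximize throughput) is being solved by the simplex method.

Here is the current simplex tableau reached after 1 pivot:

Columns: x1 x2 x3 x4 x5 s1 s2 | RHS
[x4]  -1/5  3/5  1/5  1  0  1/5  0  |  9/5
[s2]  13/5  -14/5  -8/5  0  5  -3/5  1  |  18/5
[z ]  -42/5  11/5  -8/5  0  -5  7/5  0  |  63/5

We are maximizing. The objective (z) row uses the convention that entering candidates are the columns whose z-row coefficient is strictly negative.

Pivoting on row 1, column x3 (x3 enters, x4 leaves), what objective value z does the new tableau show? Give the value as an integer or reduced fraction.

27

Minimum ratio for x3: (9/5)/(1/5) = 9.
z changes by −(z-row coeff of x3)·ratio = −(-8/5)·9 = 72/5.
New z = 63/5 + (72/5) = 27.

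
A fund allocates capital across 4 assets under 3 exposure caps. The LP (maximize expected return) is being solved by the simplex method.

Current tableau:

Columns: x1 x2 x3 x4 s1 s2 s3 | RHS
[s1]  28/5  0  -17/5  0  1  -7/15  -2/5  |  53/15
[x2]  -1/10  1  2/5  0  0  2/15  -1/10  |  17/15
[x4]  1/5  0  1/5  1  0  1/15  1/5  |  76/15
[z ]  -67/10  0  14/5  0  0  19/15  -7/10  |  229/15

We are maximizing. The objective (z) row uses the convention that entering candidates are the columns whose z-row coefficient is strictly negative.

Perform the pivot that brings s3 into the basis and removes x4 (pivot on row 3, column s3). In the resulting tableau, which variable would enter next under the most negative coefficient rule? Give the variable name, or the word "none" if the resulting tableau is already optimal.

x1

Pivot element 1/5. New z-row = old z-row − (-7/10)·(row 3/(1/5)).
Updated z-row coefficients: x1: -6, x2: 0, x3: 7/2, x4: 7/2, s1: 0, s2: 3/2, s3: 0.
The most negative is -6 in column x1, so x1 would enter next.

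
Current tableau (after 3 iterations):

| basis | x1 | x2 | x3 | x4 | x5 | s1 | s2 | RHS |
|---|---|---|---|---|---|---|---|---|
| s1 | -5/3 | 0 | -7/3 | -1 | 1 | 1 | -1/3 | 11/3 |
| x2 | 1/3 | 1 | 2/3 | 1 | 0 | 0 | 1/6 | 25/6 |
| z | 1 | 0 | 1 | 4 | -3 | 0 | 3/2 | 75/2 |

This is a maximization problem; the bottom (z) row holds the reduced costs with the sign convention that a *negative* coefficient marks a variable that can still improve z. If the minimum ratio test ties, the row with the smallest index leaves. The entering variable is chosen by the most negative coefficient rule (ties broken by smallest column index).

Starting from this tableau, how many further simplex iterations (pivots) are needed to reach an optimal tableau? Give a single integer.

3

pivot: x5 in, s1 out → z = 97/2
pivot: x3 in, x2 out → z = 86
pivot: x1 in, x3 out → z = 197/2
No improving column remains; optimal.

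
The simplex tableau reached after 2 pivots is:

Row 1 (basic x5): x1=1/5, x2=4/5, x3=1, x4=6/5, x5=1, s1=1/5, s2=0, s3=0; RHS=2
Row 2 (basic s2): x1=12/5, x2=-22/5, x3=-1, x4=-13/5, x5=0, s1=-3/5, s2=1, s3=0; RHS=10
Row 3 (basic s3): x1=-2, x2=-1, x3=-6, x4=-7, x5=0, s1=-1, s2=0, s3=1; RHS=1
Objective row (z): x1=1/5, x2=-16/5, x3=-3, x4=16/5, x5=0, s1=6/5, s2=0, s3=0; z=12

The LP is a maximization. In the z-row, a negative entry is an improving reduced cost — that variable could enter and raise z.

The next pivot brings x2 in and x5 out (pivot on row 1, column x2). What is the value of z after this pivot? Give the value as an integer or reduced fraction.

Minimum ratio for x2: 2/(4/5) = 5/2.
z changes by −(z-row coeff of x2)·ratio = −(-16/5)·(5/2) = 8.
New z = 12 + 8 = 20.

20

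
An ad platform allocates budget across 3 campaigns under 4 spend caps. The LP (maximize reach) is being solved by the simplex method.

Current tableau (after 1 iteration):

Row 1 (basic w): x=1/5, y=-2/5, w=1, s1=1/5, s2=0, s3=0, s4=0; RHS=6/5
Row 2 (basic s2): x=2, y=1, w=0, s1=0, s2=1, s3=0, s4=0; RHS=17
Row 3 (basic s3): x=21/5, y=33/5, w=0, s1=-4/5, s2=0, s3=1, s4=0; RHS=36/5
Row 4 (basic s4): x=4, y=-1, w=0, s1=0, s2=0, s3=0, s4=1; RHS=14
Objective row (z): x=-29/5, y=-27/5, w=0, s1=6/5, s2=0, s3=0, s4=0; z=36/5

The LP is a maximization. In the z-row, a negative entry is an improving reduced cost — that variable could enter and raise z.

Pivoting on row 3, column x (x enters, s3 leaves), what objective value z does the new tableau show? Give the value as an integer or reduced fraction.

120/7

Minimum ratio for x: (36/5)/(21/5) = 12/7.
z changes by −(z-row coeff of x)·ratio = −(-29/5)·(12/7) = 348/35.
New z = 36/5 + (348/35) = 120/7.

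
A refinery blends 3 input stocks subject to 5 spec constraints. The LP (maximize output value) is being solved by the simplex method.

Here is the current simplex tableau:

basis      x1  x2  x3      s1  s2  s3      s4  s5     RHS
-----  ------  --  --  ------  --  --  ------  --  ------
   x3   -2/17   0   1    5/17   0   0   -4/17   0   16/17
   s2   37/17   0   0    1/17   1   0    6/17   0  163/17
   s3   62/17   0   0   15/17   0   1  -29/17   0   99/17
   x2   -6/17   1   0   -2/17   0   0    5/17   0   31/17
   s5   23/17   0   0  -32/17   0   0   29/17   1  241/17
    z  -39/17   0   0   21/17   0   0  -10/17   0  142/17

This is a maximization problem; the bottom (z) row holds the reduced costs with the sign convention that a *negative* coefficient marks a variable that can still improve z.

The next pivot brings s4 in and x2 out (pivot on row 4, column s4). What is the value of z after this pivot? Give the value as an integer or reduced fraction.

Minimum ratio for s4: (31/17)/(5/17) = 31/5.
z changes by −(z-row coeff of s4)·ratio = −(-10/17)·(31/5) = 62/17.
New z = 142/17 + (62/17) = 12.

12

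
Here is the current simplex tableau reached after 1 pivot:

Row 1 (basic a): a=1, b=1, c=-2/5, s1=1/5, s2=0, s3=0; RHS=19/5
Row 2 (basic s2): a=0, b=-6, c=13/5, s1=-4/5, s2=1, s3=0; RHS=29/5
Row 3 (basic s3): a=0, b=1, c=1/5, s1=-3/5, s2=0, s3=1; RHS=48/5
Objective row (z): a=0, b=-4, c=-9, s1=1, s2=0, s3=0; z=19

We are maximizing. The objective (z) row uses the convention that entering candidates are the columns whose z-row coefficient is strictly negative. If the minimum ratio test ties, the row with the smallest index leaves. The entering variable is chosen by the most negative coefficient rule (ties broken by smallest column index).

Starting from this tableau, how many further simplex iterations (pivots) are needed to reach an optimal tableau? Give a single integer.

pivot: c in, s2 out → z = 508/13
pivot: b in, s3 out → z = 3690/19
pivot: s1 in, a out → z = 630
No improving column remains; optimal.

3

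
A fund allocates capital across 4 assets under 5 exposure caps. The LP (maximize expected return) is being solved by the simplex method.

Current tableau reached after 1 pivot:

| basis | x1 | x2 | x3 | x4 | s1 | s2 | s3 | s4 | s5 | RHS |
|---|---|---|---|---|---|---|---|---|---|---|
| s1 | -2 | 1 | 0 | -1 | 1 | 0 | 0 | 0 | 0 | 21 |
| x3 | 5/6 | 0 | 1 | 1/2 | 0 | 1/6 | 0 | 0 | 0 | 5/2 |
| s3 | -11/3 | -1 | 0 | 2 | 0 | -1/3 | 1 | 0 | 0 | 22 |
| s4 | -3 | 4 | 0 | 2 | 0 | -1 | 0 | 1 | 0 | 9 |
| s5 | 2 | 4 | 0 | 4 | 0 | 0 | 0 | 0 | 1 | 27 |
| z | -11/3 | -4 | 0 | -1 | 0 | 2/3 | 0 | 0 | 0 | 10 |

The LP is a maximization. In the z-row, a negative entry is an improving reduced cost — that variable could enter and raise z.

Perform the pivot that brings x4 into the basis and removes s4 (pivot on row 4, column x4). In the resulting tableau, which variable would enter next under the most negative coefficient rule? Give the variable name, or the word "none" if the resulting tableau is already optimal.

x1

Pivot element 2. New z-row = old z-row − (-1)·(row 4/2).
Updated z-row coefficients: x1: -31/6, x2: -2, x3: 0, x4: 0, s1: 0, s2: 1/6, s3: 0, s4: 1/2, s5: 0.
The most negative is -31/6 in column x1, so x1 would enter next.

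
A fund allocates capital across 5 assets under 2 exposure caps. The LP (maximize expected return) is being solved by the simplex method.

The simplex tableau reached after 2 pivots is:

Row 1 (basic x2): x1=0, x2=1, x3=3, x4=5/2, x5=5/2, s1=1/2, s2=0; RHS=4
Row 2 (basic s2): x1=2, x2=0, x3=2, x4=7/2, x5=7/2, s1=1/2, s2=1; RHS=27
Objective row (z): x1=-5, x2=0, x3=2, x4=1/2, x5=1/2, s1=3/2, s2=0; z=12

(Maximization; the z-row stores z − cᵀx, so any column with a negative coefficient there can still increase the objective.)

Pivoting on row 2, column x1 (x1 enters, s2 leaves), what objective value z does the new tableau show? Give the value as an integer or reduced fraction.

159/2

Minimum ratio for x1: 27/2 = 27/2.
z changes by −(z-row coeff of x1)·ratio = −(-5)·(27/2) = 135/2.
New z = 12 + (135/2) = 159/2.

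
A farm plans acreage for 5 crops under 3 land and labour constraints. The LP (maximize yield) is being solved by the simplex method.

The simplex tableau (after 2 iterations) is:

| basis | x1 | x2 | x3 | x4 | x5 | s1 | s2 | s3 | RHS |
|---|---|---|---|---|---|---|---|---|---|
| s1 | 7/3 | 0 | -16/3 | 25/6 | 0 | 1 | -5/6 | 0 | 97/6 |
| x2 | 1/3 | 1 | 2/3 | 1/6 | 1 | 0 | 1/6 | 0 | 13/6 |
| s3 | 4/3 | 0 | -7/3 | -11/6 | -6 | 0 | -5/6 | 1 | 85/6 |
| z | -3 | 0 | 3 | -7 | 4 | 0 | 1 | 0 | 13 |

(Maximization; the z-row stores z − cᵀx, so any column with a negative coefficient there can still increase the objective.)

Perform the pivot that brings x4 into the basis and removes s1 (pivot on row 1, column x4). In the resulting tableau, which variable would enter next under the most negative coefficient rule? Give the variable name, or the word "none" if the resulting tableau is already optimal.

Pivot element 25/6. New z-row = old z-row − (-7)·(row 1/(25/6)).
Updated z-row coefficients: x1: 23/25, x2: 0, x3: -149/25, x4: 0, x5: 4, s1: 42/25, s2: -2/5, s3: 0.
The most negative is -149/25 in column x3, so x3 would enter next.

x3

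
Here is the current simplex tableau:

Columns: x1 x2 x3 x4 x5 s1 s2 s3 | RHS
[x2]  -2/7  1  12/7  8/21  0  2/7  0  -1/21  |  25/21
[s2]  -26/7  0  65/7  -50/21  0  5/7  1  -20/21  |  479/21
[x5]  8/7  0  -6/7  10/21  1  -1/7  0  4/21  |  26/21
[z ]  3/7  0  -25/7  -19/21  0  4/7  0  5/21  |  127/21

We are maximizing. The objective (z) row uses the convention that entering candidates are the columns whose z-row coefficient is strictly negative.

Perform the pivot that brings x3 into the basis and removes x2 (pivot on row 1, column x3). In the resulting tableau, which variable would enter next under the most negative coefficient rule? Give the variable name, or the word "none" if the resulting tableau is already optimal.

Pivot element 12/7. New z-row = old z-row − (-25/7)·(row 1/(12/7)).
Updated z-row coefficients: x1: -1/6, x2: 25/12, x3: 0, x4: -1/9, x5: 0, s1: 7/6, s2: 0, s3: 5/36.
The most negative is -1/6 in column x1, so x1 would enter next.

x1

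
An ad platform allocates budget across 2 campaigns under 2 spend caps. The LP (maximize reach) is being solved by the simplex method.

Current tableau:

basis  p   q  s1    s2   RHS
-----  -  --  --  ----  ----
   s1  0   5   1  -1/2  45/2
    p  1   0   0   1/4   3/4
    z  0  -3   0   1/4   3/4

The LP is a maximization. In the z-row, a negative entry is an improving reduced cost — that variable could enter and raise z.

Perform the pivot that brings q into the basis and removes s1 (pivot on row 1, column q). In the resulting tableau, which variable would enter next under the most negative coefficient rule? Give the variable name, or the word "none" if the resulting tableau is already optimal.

Pivot element 5. New z-row = old z-row − (-3)·(row 1/5).
Updated z-row coefficients: p: 0, q: 0, s1: 3/5, s2: -1/20.
The most negative is -1/20 in column s2, so s2 would enter next.

s2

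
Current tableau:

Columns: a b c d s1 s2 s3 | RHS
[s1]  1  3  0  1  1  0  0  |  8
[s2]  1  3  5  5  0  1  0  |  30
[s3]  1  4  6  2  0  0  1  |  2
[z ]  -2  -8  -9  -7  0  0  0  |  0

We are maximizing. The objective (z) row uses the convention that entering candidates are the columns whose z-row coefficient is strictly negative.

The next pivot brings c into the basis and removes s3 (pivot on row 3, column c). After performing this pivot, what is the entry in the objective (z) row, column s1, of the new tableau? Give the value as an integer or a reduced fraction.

Pivot element is row 3, column c: 6.
Normalize row 3: new (row 3, s1) = 0/6 = 0.
z-row ← z-row − (-9)·(new row 3): 0 − (-9)·0 = 0.

0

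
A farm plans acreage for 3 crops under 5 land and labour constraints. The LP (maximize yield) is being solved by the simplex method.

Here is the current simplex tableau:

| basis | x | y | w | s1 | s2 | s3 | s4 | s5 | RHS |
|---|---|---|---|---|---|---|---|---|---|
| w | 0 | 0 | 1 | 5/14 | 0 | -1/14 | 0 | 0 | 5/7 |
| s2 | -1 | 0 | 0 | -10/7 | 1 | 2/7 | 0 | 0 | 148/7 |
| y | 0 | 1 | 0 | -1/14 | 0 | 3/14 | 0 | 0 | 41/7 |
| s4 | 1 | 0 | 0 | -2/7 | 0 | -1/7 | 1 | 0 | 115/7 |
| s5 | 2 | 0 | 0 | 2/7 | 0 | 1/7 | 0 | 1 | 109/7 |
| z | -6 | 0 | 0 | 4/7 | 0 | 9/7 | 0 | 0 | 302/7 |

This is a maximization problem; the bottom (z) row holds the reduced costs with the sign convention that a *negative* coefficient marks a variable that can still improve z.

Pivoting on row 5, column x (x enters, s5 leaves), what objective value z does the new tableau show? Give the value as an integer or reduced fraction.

Minimum ratio for x: (109/7)/2 = 109/14.
z changes by −(z-row coeff of x)·ratio = −(-6)·(109/14) = 327/7.
New z = 302/7 + (327/7) = 629/7.

629/7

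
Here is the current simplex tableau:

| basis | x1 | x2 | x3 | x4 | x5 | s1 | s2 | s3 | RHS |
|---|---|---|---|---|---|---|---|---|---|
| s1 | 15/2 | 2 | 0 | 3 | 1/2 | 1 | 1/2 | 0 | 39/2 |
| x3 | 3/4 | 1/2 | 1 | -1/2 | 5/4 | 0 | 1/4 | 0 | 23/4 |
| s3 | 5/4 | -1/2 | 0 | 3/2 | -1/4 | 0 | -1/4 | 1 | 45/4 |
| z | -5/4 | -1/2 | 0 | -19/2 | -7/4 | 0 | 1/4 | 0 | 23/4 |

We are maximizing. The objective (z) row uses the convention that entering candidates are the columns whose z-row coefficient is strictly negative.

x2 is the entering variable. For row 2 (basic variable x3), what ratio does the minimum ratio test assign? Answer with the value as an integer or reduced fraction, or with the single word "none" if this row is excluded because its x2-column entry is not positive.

Ratio = RHS / (x2 entry) = (23/4) / (1/2) = 23/2.

23/2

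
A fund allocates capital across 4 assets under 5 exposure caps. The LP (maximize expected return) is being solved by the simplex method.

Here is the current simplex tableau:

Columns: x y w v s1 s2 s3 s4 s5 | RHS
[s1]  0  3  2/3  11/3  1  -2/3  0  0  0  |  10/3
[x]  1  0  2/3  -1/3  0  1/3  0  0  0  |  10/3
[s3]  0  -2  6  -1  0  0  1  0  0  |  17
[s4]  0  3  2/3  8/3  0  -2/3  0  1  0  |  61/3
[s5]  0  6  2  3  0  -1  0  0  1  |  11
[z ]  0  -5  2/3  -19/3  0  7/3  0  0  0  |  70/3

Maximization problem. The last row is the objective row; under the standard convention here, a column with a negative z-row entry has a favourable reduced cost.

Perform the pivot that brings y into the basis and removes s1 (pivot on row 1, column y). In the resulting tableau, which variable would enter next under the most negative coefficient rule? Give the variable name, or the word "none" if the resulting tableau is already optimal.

v

Pivot element 3. New z-row = old z-row − (-5)·(row 1/3).
Updated z-row coefficients: x: 0, y: 0, w: 16/9, v: -2/9, s1: 5/3, s2: 11/9, s3: 0, s4: 0, s5: 0.
The most negative is -2/9 in column v, so v would enter next.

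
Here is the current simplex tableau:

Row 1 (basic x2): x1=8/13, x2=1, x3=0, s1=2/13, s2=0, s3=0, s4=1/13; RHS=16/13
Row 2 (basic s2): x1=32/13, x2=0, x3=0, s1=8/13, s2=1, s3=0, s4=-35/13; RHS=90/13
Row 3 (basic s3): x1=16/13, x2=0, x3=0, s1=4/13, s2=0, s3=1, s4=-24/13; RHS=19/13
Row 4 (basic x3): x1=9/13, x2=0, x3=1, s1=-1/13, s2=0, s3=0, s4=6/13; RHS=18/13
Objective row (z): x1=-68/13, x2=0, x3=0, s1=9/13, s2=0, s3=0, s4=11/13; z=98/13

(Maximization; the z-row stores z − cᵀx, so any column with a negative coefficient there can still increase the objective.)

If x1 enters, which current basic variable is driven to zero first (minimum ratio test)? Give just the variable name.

Ratios: row 1 (x2): (16/13)/(8/13) = 2; row 2 (s2): (90/13)/(32/13) = 45/16; row 3 (s3): (19/13)/(16/13) = 19/16; row 4 (x3): (18/13)/(9/13) = 2.
Minimum ratio 19/16 is in the s3 row, so s3 leaves.

s3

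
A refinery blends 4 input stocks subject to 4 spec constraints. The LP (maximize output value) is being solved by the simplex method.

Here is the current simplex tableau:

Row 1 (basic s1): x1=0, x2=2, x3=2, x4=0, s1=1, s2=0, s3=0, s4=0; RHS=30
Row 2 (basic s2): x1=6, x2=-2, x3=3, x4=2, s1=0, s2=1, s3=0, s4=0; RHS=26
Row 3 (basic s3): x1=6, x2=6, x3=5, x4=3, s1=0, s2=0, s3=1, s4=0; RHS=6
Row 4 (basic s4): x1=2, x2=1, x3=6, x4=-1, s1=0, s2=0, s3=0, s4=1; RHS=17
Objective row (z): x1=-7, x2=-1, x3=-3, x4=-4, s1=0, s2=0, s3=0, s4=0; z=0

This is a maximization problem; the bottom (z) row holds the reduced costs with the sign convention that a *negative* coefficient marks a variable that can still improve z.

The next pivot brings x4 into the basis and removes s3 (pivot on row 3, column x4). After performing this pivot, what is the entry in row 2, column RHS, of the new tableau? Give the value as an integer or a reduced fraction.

22

Pivot element is row 3, column x4: 3.
Normalize row 3: new (row 3, RHS) = 6/3 = 2.
row 2 ← row 2 − 2·(new row 3): 26 − 2·2 = 22.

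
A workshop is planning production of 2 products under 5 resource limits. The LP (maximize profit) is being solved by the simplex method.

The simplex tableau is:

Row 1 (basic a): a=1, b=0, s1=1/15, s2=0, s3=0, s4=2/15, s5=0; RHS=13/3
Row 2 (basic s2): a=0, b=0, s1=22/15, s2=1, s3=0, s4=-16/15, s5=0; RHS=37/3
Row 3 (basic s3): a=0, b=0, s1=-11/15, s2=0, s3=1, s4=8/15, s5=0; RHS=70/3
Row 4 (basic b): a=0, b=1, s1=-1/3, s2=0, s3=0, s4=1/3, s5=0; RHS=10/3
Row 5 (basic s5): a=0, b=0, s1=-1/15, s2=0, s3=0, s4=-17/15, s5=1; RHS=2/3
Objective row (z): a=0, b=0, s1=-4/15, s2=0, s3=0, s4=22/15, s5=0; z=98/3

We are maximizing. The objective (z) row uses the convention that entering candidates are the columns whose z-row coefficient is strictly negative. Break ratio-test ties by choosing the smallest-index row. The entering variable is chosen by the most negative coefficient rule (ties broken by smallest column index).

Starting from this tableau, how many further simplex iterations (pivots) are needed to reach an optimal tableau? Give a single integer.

pivot: s1 in, s2 out → z = 384/11
No improving column remains; optimal.

1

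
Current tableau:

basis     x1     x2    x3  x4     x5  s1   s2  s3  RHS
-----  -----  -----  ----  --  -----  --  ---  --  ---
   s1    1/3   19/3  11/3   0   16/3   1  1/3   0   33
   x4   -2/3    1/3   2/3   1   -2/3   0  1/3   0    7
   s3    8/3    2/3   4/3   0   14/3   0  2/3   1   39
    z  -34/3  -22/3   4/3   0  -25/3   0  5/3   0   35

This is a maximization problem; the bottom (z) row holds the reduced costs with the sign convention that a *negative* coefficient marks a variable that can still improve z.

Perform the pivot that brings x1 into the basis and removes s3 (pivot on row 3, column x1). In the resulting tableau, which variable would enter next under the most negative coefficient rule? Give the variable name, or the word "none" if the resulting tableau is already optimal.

x2

Pivot element 8/3. New z-row = old z-row − (-34/3)·(row 3/(8/3)).
Updated z-row coefficients: x1: 0, x2: -9/2, x3: 7, x4: 0, x5: 23/2, s1: 0, s2: 9/2, s3: 17/4.
The most negative is -9/2 in column x2, so x2 would enter next.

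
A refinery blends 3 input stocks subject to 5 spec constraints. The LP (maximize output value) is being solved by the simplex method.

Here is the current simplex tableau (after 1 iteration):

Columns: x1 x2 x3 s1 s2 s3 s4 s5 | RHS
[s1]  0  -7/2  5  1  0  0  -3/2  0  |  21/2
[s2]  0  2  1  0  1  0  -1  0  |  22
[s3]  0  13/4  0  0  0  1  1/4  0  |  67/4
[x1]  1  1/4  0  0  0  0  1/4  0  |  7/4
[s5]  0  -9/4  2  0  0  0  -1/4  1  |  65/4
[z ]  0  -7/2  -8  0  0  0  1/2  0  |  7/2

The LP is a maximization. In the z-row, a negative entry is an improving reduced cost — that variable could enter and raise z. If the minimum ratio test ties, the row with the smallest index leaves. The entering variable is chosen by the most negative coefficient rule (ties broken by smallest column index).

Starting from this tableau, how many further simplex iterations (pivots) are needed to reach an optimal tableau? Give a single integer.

pivot: x3 in, s1 out → z = 203/10
pivot: x2 in, s3 out → z = 336/5
pivot: s4 in, x1 out → z = 348/5
No improving column remains; optimal.

3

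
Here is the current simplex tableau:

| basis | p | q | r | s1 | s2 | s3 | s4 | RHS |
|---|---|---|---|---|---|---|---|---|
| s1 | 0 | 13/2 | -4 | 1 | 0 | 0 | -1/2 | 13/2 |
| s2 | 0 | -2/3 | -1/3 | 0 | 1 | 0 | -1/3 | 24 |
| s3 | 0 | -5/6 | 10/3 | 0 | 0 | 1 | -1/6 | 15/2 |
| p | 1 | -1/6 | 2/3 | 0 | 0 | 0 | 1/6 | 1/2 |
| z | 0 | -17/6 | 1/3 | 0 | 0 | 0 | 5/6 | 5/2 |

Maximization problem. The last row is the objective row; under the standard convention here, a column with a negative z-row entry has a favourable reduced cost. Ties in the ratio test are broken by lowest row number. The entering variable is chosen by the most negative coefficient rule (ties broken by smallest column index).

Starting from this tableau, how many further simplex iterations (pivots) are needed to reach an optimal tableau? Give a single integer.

pivot: q in, s1 out → z = 16/3
pivot: r in, p out → z = 7
No improving column remains; optimal.

2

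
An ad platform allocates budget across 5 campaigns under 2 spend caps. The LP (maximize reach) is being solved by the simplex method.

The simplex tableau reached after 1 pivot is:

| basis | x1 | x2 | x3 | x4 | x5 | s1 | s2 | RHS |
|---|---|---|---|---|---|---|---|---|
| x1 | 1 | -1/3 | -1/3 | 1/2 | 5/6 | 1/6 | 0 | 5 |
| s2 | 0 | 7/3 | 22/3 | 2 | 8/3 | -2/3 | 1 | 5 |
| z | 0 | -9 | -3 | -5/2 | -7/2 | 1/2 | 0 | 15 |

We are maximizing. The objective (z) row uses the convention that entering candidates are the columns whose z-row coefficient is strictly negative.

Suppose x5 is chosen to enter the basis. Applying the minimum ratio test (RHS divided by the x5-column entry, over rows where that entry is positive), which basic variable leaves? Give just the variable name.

s2

Ratios: row 1 (x1): 5/(5/6) = 6; row 2 (s2): 5/(8/3) = 15/8.
Minimum ratio 15/8 is in the s2 row, so s2 leaves.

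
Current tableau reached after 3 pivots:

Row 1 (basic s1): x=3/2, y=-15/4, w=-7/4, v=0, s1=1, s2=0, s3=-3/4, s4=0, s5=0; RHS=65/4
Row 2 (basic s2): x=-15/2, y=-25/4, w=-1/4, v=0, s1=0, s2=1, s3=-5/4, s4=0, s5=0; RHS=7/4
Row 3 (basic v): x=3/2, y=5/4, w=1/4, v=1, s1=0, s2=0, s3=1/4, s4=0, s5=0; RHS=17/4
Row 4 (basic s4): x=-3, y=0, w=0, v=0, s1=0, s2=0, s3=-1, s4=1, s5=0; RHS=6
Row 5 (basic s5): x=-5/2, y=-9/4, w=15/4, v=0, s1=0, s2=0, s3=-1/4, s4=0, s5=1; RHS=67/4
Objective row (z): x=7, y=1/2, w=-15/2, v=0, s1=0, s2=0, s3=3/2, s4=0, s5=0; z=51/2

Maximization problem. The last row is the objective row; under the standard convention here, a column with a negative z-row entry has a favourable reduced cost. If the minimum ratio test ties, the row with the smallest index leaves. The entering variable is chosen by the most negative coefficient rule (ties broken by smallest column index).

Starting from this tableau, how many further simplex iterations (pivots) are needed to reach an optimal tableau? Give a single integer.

pivot: w in, s5 out → z = 59
pivot: y in, v out → z = 1427/21
No improving column remains; optimal.

2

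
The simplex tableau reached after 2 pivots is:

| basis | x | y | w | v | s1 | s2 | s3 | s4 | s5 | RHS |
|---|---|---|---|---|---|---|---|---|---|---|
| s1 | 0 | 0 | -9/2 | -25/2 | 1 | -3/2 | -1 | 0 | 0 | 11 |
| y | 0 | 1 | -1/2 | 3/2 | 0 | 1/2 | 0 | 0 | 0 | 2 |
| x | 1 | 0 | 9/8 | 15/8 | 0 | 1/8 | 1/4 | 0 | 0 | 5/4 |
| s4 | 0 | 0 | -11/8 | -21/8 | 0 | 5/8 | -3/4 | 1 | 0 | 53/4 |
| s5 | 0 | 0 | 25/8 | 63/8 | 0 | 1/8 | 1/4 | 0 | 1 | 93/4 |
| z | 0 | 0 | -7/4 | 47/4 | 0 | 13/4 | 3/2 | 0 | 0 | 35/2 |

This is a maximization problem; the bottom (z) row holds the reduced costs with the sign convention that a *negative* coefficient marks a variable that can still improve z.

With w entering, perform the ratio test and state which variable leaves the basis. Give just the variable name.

x

Ratios: row 1 (s1): entry -9/2 ≤ 0, skip; row 2 (y): entry -1/2 ≤ 0, skip; row 3 (x): (5/4)/(9/8) = 10/9; row 4 (s4): entry -11/8 ≤ 0, skip; row 5 (s5): (93/4)/(25/8) = 186/25.
Minimum ratio 10/9 is in the x row, so x leaves.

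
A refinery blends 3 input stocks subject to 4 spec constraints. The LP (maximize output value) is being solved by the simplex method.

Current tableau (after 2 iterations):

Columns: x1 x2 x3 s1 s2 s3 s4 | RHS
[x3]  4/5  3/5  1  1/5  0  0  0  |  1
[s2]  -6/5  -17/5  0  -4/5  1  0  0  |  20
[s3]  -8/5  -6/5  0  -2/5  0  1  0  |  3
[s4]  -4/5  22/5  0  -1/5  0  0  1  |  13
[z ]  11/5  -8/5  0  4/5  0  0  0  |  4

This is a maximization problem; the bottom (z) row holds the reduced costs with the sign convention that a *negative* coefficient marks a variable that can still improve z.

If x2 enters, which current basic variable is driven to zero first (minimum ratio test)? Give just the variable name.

x3

Ratios: row 1 (x3): 1/(3/5) = 5/3; row 2 (s2): entry -17/5 ≤ 0, skip; row 3 (s3): entry -6/5 ≤ 0, skip; row 4 (s4): 13/(22/5) = 65/22.
Minimum ratio 5/3 is in the x3 row, so x3 leaves.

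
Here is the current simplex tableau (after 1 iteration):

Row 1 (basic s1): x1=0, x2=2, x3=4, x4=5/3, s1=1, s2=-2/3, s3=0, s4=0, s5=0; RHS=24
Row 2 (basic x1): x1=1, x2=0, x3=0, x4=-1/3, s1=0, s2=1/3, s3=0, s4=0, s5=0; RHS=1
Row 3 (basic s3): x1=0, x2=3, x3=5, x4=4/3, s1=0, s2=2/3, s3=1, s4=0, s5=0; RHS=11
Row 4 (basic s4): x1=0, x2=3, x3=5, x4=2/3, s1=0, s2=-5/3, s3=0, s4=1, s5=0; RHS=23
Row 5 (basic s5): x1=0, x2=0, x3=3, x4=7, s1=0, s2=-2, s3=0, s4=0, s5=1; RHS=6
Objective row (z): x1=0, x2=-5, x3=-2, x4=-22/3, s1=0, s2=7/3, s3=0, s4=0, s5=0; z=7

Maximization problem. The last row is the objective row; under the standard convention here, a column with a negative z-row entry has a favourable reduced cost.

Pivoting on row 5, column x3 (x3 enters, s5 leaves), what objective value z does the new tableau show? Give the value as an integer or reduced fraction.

11

Minimum ratio for x3: 6/3 = 2.
z changes by −(z-row coeff of x3)·ratio = −(-2)·2 = 4.
New z = 7 + 4 = 11.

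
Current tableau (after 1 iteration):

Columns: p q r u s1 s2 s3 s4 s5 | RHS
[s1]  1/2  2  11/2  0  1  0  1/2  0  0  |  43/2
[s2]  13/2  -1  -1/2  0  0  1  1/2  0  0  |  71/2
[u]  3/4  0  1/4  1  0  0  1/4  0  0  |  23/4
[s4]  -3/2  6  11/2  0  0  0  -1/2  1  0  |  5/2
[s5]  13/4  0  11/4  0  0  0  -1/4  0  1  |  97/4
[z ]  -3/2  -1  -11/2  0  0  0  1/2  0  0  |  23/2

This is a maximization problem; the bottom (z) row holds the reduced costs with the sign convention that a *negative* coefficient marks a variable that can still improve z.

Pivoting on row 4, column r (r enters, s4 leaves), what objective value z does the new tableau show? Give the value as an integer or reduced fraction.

Minimum ratio for r: (5/2)/(11/2) = 5/11.
z changes by −(z-row coeff of r)·ratio = −(-11/2)·(5/11) = 5/2.
New z = 23/2 + (5/2) = 14.

14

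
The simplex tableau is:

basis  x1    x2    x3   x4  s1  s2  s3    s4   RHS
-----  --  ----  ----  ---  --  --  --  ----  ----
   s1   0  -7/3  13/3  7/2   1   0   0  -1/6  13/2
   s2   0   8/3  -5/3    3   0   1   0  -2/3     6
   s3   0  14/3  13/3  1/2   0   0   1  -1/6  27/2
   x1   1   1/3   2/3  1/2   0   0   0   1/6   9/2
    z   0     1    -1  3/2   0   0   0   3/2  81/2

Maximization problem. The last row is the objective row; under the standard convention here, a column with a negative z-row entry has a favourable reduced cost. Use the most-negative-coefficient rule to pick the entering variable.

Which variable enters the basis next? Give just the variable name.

x3

Objective-row coefficients: x1: 0, x2: 1, x3: -1, x4: 3/2, s1: 0, s2: 0, s3: 0, s4: 3/2.
The most negative is -1 in column x3, so x3 enters.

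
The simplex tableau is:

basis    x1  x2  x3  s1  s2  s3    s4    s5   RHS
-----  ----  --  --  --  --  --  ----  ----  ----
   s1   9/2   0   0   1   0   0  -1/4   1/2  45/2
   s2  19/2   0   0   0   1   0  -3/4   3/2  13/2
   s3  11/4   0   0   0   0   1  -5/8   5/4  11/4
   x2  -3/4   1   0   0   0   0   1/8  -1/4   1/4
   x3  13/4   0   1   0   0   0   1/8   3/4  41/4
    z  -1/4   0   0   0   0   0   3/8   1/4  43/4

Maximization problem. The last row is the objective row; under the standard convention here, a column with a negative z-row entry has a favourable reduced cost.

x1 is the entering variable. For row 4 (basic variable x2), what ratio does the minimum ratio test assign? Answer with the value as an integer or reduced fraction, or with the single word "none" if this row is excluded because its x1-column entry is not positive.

The x1 entry in row 4 is -3/4 ≤ 0, so this row gives no ratio.

none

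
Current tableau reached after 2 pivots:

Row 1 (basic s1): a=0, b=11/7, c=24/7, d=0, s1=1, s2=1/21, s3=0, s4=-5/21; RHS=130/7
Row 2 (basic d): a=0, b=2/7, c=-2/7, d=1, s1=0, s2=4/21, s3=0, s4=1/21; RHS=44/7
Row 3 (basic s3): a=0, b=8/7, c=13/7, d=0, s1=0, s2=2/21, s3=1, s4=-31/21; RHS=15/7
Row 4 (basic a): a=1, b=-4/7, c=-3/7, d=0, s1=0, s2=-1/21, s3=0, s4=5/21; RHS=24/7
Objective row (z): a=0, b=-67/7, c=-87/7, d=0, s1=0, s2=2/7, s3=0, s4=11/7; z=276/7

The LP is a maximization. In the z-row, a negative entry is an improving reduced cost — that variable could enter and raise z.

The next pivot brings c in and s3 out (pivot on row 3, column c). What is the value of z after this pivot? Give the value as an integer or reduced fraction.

699/13

Minimum ratio for c: (15/7)/(13/7) = 15/13.
z changes by −(z-row coeff of c)·ratio = −(-87/7)·(15/13) = 1305/91.
New z = 276/7 + (1305/91) = 699/13.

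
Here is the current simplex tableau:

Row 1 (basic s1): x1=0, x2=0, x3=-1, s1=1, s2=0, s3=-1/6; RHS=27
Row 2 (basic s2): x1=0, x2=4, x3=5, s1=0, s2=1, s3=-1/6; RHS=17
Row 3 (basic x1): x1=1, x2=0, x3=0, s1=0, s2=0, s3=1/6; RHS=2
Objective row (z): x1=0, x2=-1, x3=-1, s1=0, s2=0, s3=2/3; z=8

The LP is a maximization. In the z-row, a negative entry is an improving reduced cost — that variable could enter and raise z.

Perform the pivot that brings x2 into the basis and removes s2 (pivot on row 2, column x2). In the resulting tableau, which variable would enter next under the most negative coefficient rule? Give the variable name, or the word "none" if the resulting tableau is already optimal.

none

Pivot element 4. New z-row = old z-row − (-1)·(row 2/4).
Updated z-row coefficients: x1: 0, x2: 0, x3: 1/4, s1: 0, s2: 1/4, s3: 5/8.
No coefficient is strictly negative; the tableau after this pivot is optimal.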